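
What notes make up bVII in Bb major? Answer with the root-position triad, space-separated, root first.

Scale degree 7 in Bb major is A. bVII uses the lowered form, Ab, taken from Bb minor. Building the major chord from the parallel minor on Ab: Ab–C–Eb.

Ab C Eb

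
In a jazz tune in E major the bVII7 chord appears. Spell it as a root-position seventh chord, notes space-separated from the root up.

D F# A C

bVII7 is built on the lowered scale degree 7. In E major degree 7 is D#; lowered it becomes D. Building the dominant-seventh chord from the parallel minor on D: D–F#–A–C.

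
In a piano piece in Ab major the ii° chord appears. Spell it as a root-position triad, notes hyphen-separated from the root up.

Bb-Db-Fb

ii° is built on scale degree 2, which is Bb in both Ab major and its parallel. Stacking thirds in Ab minor on Bb gives Bb–Db–Fb.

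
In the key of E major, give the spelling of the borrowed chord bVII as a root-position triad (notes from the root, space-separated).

D F# A

bVII is built on the lowered scale degree 7. In E major degree 7 is D#; lowered it becomes D. Building the major chord from the parallel minor on D: D–F#–A.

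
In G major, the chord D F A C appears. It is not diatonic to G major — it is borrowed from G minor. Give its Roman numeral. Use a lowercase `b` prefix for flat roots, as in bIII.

v7

The root D is the diatonic 5th degree of G major; the borrowing shows in the chord quality. Diatonically G major has D (V) on that degree; D–F–A–C is instead the minor-seventh chord native to G minor, so it takes the label v7.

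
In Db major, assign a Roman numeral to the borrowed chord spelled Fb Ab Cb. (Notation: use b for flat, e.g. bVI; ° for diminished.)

Fb is the lowered form of scale degree 3 in Db major (the diatonic degree 3 is F). Fb–Ab–Cb is a major chord — the form found in Db minor, not the diatonic iii (Fm). Borrowed into Db major it is written bIII.

bIII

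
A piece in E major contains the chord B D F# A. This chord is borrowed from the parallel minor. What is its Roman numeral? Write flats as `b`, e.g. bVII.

The root B is the diatonic 5th degree of E major; the borrowing shows in the chord quality. B–D–F#–A is a minor-seventh chord — the form found in E minor, not the diatonic V (B). Borrowed into E major it is written v7.

v7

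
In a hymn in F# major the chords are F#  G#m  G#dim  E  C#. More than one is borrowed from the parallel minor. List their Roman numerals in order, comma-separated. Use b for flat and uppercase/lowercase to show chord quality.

ii°, bVII

In F# major the diatonic chords are F#, G#m, A#m, B, C#, D#m, E#dim. Of the given chords, F#, G#m and C# are diatonic. G#dim (G#–B–D) doesn't fit — on degree 2 F# major would have G#m (ii). G#dim is the degree-2 chord of F# minor, so it is the borrowed ii°. E (E–G#–B) doesn't fit — on degree 7 F# major would have E#dim (vii°). E is the degree-7 chord of F# minor, so it is the borrowed bVII.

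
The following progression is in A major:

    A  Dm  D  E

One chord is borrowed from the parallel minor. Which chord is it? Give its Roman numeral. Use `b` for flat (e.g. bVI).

iv

The diatonic triads in A major are A, Bm, C#m, D, E, F#m, G#dim. A, D and E are all diatonic. Dm (D–F–A) is not: scale degree 4 in A major carries D (IV). In A minor the chord on that degree is Dm, so here it functions as iv, borrowed from the parallel minor.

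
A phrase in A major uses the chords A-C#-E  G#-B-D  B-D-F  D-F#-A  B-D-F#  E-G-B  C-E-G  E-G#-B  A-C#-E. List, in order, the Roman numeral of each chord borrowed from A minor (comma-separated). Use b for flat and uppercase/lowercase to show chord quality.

The diatonic triads in A major are A, Bm, C#m, D, E, F#m, G#dim. Of the given chords, A–C#–E = A, G#–B–D = G#dim, D–F#–A = D, B–D–F# = Bm and E–G#–B = E are diatonic. B–D–F doesn't fit — on degree 2 A major would have Bm (ii). Bdim is the degree-2 chord of A minor, so it is the borrowed ii°. E–G–B doesn't fit — on degree 5 A major would have E (V). Em is the degree-5 chord of A minor, so it is the borrowed v. But C–E–G is foreign: the diatonic iii on degree 3 is C#m, whereas C comes from A minor. It is labeled bIII.

ii°, v, bIII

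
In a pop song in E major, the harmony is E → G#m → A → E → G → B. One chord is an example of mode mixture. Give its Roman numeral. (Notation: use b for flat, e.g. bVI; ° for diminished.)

bIII

In E major the diatonic chords are E, F#m, G#m, A, B, C#m, D#dim. Of the given chords, E, G#m, A and B are diatonic. G (G–B–D) doesn't fit — on degree 3 E major would have G#m (iii). G is the degree-3 chord of E minor, so it is the borrowed bIII.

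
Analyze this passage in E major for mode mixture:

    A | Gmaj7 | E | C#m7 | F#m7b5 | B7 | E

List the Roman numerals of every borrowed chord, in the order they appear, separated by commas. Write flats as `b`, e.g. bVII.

bIIImaj7, iiø7

E major has the diatonic set E, F#m, G#m, A, B, C#m, D#dim. Of the given chords, A, E, C#m7 and B7 are diatonic. But Gmaj7 (G–B–D–F#) is foreign: the diatonic iii on degree 3 is G#m, whereas Gmaj7 comes from E minor. It is labeled bIIImaj7. F#m7b5 (F#–A–C–E) doesn't fit — on degree 2 E major would have F#m (ii). F#m7b5 is the degree-2 chord of E minor, so it is the borrowed iiø7.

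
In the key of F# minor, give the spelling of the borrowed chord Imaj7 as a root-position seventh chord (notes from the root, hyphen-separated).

F#-A#-C#-E#

The root, F#, is scale degree 1 — the same note in F# minor and F# major; only the chord quality changes. In F# major the chord on F# is F#–A#–C#–E#.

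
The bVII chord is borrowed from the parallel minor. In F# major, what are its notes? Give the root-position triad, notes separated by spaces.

Scale degree 7 in F# major is E#. bVII uses the lowered form, E, taken from F# minor. Stacking thirds in F# minor on E gives E–G#–B.

E G# B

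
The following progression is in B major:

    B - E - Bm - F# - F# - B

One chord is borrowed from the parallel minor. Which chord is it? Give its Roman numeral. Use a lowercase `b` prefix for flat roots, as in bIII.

i

B major has the diatonic set B, C#m, D#m, E, F#, G#m, A#dim. B, E and F# are all diatonic. Bm (B–D–F#) is not: scale degree 1 in B major carries B (I). In B minor the chord on that degree is Bm, so here it functions as i, borrowed from the parallel minor.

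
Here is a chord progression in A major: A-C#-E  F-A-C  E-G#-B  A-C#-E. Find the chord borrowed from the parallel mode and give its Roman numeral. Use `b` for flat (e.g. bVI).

In A major the diatonic chords are A, Bm, C#m, D, E, F#m, G#dim. A–C#–E = A and E–G#–B = E are both diatonic. F–A–C is not: scale degree 6 in A major carries F#m (vi). In A minor the chord on that degree is F, so here it functions as bVI, borrowed from the parallel minor.

bVI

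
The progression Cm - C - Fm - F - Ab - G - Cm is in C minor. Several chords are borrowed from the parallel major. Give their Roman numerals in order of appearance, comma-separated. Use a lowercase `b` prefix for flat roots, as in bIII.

C minor has the diatonic set Cm, Ddim, Eb, Fm, G, Ab, Bb (with V from harmonic minor). Cm, Fm, Ab and G all belong to that set. C (C–E–G) is not: scale degree 1 in C minor carries Cm (i). In C major the chord on that degree is C, so here it functions as I, borrowed from the parallel major. F (F–A–C) doesn't fit — on degree 4 C minor would have Fm (iv). F is the degree-4 chord of C major, so it is the borrowed IV.

I, IV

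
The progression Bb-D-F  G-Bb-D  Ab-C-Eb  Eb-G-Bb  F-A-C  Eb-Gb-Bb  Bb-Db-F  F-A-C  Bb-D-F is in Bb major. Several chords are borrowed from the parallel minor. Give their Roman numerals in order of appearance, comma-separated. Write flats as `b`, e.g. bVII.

Bb major has the diatonic set Bb, Cm, Dm, Eb, F, Gm, Adim. Bb–D–F = Bb, G–Bb–D = Gm, Eb–G–Bb = Eb and F–A–C = F are all diatonic. Ab–C–Eb is not: scale degree 7 in Bb major carries Adim (vii°). In Bb minor the chord on that degree is Ab, so here it functions as bVII, borrowed from the parallel minor. But Eb–Gb–Bb is foreign: the diatonic IV on degree 4 is Eb, whereas Ebm comes from Bb minor. It is labeled iv. But Bb–Db–F is foreign: the diatonic I on degree 1 is Bb, whereas Bbm comes from Bb minor. It is labeled i.

bVII, iv, i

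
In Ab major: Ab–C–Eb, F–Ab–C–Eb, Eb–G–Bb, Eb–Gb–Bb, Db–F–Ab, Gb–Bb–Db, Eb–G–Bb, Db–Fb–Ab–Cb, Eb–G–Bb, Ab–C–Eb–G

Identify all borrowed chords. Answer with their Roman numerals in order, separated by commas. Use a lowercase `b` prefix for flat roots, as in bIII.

Ab major has the diatonic set Ab, Bbm, Cm, Db, Eb, Fm, Gdim. Ab–C–Eb = Ab, F–Ab–C–Eb = Fm7, Eb–G–Bb = Eb, Db–F–Ab = Db and Ab–C–Eb–G = Abmaj7 are all diatonic. Eb–Gb–Bb is not: scale degree 5 in Ab major carries Eb (V). In Ab minor the chord on that degree is Ebm, so here it functions as v, borrowed from the parallel minor. But Gb–Bb–Db is foreign: the diatonic vii° on degree 7 is Gdim, whereas Gb comes from Ab minor. It is labeled bVII. Db–Fb–Ab–Cb doesn't fit — on degree 4 Ab major would have Db (IV). Dbm7 is the degree-4 chord of Ab minor, so it is the borrowed iv7.

v, bVII, iv7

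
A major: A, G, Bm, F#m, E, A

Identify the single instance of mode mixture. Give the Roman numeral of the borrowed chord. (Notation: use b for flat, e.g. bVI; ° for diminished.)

A major has the diatonic set A, Bm, C#m, D, E, F#m, G#dim. A, Bm, F#m and E all belong to that set. G (G–B–D) doesn't fit — on degree 7 A major would have G#dim (vii°). G is the degree-7 chord of A minor, so it is the borrowed bVII.

bVII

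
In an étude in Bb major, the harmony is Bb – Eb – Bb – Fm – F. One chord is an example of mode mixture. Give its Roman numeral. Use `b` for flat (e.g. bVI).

v

Bb major has the diatonic set Bb, Cm, Dm, Eb, F, Gm, Adim. Bb, Eb and F are all diatonic. Fm (F–Ab–C) is not: scale degree 5 in Bb major carries F (V). In Bb minor the chord on that degree is Fm, so here it functions as v, borrowed from the parallel minor.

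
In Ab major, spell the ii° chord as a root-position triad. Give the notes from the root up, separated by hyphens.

Bb-Db-Fb

The root, Bb, is scale degree 2 — the same note in Ab major and Ab minor; only the chord quality changes. In Ab minor the chord on Bb is Bb–Db–Fb.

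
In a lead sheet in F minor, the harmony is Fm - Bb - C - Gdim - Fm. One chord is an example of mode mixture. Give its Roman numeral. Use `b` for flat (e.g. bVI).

The diatonic triads in F minor (with V from harmonic minor) are Fm, Gdim, Ab, Bbm, C, Db, Eb. Of the given chords, Fm, C and Gdim are diatonic. Bb (Bb–D–F) is not: scale degree 4 in F minor carries Bbm (iv). In F major the chord on that degree is Bb, so here it functions as IV, borrowed from the parallel major.

IV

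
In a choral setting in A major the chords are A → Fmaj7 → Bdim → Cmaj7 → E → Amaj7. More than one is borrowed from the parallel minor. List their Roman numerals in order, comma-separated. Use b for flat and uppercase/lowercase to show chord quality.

A major has the diatonic set A, Bm, C#m, D, E, F#m, G#dim. A, E and Amaj7 are all diatonic. But Fmaj7 (F–A–C–E) is foreign: the diatonic vi on degree 6 is F#m, whereas Fmaj7 comes from A minor. It is labeled bVImaj7. Bdim (B–D–F) is not: scale degree 2 in A major carries Bm (ii). In A minor the chord on that degree is Bdim, so here it functions as ii°, borrowed from the parallel minor. But Cmaj7 (C–E–G–B) is foreign: the diatonic iii on degree 3 is C#m, whereas Cmaj7 comes from A minor. It is labeled bIIImaj7.

bVImaj7, ii°, bIIImaj7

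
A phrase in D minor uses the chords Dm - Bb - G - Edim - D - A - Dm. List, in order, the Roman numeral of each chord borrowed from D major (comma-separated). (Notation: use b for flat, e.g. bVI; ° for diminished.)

In D minor (with V from harmonic minor) the diatonic chords are Dm, Edim, F, Gm, A, Bb, C. Dm, Bb, Edim and A all belong to that set. G (G–B–D) is not: scale degree 4 in D minor carries Gm (iv). In D major the chord on that degree is G, so here it functions as IV, borrowed from the parallel major. D (D–F#–A) is not: scale degree 1 in D minor carries Dm (i). In D major the chord on that degree is D, so here it functions as I, borrowed from the parallel major.

IV, I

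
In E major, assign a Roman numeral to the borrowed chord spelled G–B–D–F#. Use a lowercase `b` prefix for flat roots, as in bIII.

G is the lowered form of scale degree 3 in E major (the diatonic degree 3 is G#). The diatonic chord on degree 3 would be G#m (iii), but G–B–D–F# is the major-seventh chord from E minor. As a borrowed chord it is labeled bIIImaj7.

bIIImaj7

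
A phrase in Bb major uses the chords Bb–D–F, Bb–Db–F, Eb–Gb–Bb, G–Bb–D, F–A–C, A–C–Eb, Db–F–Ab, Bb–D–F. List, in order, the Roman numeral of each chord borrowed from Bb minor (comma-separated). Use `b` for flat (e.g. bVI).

i, iv, bIII

Bb major has the diatonic set Bb, Cm, Dm, Eb, F, Gm, Adim. Bb–D–F = Bb, G–Bb–D = Gm, F–A–C = F and A–C–Eb = Adim all belong to that set. But Bb–Db–F is foreign: the diatonic I on degree 1 is Bb, whereas Bbm comes from Bb minor. It is labeled i. Eb–Gb–Bb doesn't fit — on degree 4 Bb major would have Eb (IV). Ebm is the degree-4 chord of Bb minor, so it is the borrowed iv. But Db–F–Ab is foreign: the diatonic iii on degree 3 is Dm, whereas Db comes from Bb minor. It is labeled bIII.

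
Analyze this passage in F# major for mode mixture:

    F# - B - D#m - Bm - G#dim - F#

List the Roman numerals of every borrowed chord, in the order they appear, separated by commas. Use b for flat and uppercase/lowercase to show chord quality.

iv, ii°

In F# major the diatonic chords are F#, G#m, A#m, B, C#, D#m, E#dim. F#, B and D#m all belong to that set. Bm (B–D–F#) doesn't fit — on degree 4 F# major would have B (IV). Bm is the degree-4 chord of F# minor, so it is the borrowed iv. But G#dim (G#–B–D) is foreign: the diatonic ii on degree 2 is G#m, whereas G#dim comes from F# minor. It is labeled ii°.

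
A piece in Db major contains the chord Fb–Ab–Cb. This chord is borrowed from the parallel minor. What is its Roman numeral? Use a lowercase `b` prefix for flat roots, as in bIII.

bIII

Fb is the lowered form of scale degree 3 in Db major (the diatonic degree 3 is F). Diatonically Db major has Fm (iii) on that degree; Fb–Ab–Cb is instead the major chord native to Db minor, so it takes the label bIII.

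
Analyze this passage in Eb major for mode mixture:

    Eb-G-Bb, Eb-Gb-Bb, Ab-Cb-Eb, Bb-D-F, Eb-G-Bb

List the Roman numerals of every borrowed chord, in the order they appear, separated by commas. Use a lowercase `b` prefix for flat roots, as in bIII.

The diatonic triads in Eb major are Eb, Fm, Gm, Ab, Bb, Cm, Ddim. Eb–G–Bb = Eb and Bb–D–F = Bb both belong to that set. Eb–Gb–Bb is not: scale degree 1 in Eb major carries Eb (I). In Eb minor the chord on that degree is Ebm, so here it functions as i, borrowed from the parallel minor. But Ab–Cb–Eb is foreign: the diatonic IV on degree 4 is Ab, whereas Abm comes from Eb minor. It is labeled iv.

i, iv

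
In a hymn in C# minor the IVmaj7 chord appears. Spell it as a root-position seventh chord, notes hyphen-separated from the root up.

F#-A#-C#-E#

IVmaj7 is built on scale degree 4, which is F# in both C# minor and its parallel. Stacking thirds in C# major on F# gives F#–A#–C#–E#.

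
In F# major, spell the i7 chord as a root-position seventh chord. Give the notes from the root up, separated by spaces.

F# A C# E

i7 is built on scale degree 1, which is F# in both F# major and its parallel. Building the minor-seventh chord from the parallel minor on F#: F#–A–C#–E.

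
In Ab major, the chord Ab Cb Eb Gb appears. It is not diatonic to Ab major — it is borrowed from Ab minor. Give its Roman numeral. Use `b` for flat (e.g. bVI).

i7

Ab is scale degree 1 in Ab major. The diatonic chord on degree 1 would be Ab (I), but Ab–Cb–Eb–Gb is the minor-seventh chord from Ab minor. As a borrowed chord it is labeled i7.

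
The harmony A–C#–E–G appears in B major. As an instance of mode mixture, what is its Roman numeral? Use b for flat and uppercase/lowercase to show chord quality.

bVII7

A is the lowered form of scale degree 7 in B major (the diatonic degree 7 is A#). Diatonically B major has A#dim (vii°) on that degree; A–C#–E–G is instead the dominant-seventh chord native to B minor, so it takes the label bVII7.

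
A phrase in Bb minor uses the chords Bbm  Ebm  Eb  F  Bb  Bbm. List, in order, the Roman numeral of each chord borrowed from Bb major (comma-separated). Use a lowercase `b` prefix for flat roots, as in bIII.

IV, I

The diatonic triads in Bb minor (with V from harmonic minor) are Bbm, Cdim, Db, Ebm, F, Gb, Ab. Of the given chords, Bbm, Ebm and F are diatonic. Eb (Eb–G–Bb) is not: scale degree 4 in Bb minor carries Ebm (iv). In Bb major the chord on that degree is Eb, so here it functions as IV, borrowed from the parallel major. But Bb (Bb–D–F) is foreign: the diatonic i on degree 1 is Bbm, whereas Bb comes from Bb major. It is labeled I.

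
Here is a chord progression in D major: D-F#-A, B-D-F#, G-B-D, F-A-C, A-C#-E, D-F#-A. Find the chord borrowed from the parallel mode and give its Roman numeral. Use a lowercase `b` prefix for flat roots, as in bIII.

bIII

D major has the diatonic set D, Em, F#m, G, A, Bm, C#dim. D–F#–A = D, B–D–F# = Bm, G–B–D = G and A–C#–E = A all belong to that set. F–A–C doesn't fit — on degree 3 D major would have F#m (iii). F is the degree-3 chord of D minor, so it is the borrowed bIII.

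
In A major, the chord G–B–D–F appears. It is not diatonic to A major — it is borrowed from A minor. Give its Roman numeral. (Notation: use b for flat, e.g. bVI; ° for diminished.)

In A major scale degree 7 is G#; G is its lowered form, from A minor. The diatonic chord on degree 7 would be G#dim (vii°), but G–B–D–F is the dominant-seventh chord from A minor. As a borrowed chord it is labeled bVII7.

bVII7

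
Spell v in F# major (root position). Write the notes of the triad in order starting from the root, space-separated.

v is built on scale degree 5, which is C# in both F# major and its parallel. Stacking thirds in F# minor on C# gives C#–E–G#.

C# E G#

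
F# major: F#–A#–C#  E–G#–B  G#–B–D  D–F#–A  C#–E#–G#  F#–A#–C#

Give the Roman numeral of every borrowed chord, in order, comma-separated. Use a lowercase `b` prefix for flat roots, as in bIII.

bVII, ii°, bVI

F# major has the diatonic set F#, G#m, A#m, B, C#, D#m, E#dim. Of the given chords, F#–A#–C# = F# and C#–E#–G# = C# are diatonic. E–G#–B is not: scale degree 7 in F# major carries E#dim (vii°). In F# minor the chord on that degree is E, so here it functions as bVII, borrowed from the parallel minor. G#–B–D is not: scale degree 2 in F# major carries G#m (ii). In F# minor the chord on that degree is G#dim, so here it functions as ii°, borrowed from the parallel minor. D–F#–A doesn't fit — on degree 6 F# major would have D#m (vi). D is the degree-6 chord of F# minor, so it is the borrowed bVI.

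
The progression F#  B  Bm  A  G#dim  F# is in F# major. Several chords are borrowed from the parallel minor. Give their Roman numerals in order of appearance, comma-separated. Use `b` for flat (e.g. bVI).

In F# major the diatonic chords are F#, G#m, A#m, B, C#, D#m, E#dim. F# and B both belong to that set. But Bm (B–D–F#) is foreign: the diatonic IV on degree 4 is B, whereas Bm comes from F# minor. It is labeled iv. A (A–C#–E) is not: scale degree 3 in F# major carries A#m (iii). In F# minor the chord on that degree is A, so here it functions as bIII, borrowed from the parallel minor. G#dim (G#–B–D) doesn't fit — on degree 2 F# major would have G#m (ii). G#dim is the degree-2 chord of F# minor, so it is the borrowed ii°.

iv, bIII, ii°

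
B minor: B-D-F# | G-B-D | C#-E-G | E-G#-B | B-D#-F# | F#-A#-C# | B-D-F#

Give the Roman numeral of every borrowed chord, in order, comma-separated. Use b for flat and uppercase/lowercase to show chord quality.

In B minor (with V from harmonic minor) the diatonic chords are Bm, C#dim, D, Em, F#, G, A. B–D–F# = Bm, G–B–D = G, C#–E–G = C#dim and F#–A#–C# = F# all belong to that set. E–G#–B is not: scale degree 4 in B minor carries Em (iv). In B major the chord on that degree is E, so here it functions as IV, borrowed from the parallel major. B–D#–F# is not: scale degree 1 in B minor carries Bm (i). In B major the chord on that degree is B, so here it functions as I, borrowed from the parallel major.

IV, I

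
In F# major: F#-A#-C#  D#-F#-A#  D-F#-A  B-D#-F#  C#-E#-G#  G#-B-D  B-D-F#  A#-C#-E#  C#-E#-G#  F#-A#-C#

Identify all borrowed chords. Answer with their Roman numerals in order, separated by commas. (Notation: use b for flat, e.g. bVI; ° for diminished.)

The diatonic triads in F# major are F#, G#m, A#m, B, C#, D#m, E#dim. F#–A#–C# = F#, D#–F#–A# = D#m, B–D#–F# = B, C#–E#–G# = C# and A#–C#–E# = A#m all belong to that set. D–F#–A doesn't fit — on degree 6 F# major would have D#m (vi). D is the degree-6 chord of F# minor, so it is the borrowed bVI. G#–B–D doesn't fit — on degree 2 F# major would have G#m (ii). G#dim is the degree-2 chord of F# minor, so it is the borrowed ii°. B–D–F# is not: scale degree 4 in F# major carries B (IV). In F# minor the chord on that degree is Bm, so here it functions as iv, borrowed from the parallel minor.

bVI, ii°, iv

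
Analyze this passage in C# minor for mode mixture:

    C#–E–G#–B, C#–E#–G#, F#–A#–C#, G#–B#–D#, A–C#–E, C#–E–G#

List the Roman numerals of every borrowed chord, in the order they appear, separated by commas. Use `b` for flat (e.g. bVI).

In C# minor (with V from harmonic minor) the diatonic chords are C#m, D#dim, E, F#m, G#, A, B. C#–E–G#–B = C#m7, G#–B#–D# = G#, A–C#–E = A and C#–E–G# = C#m all belong to that set. C#–E#–G# is not: scale degree 1 in C# minor carries C#m (i). In C# major the chord on that degree is C#, so here it functions as I, borrowed from the parallel major. F#–A#–C# is not: scale degree 4 in C# minor carries F#m (iv). In C# major the chord on that degree is F#, so here it functions as IV, borrowed from the parallel major.

I, IV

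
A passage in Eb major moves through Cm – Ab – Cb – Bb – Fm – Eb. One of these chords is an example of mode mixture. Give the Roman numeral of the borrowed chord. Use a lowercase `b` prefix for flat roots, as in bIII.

bVI

In Eb major the diatonic chords are Eb, Fm, Gm, Ab, Bb, Cm, Ddim. Of the given chords, Cm, Ab, Bb, Fm and Eb are diatonic. But Cb (Cb–Eb–Gb) is foreign: the diatonic vi on degree 6 is Cm, whereas Cb comes from Eb minor. It is labeled bVI.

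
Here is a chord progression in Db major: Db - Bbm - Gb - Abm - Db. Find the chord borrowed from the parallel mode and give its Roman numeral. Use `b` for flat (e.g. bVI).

Db major has the diatonic set Db, Ebm, Fm, Gb, Ab, Bbm, Cdim. Db, Bbm and Gb are all diatonic. Abm (Ab–Cb–Eb) is not: scale degree 5 in Db major carries Ab (V). In Db minor the chord on that degree is Abm, so here it functions as v, borrowed from the parallel minor.

v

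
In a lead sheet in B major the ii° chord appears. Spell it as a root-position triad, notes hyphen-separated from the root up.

C#-E-G

ii° is built on scale degree 2, which is C# in both B major and its parallel. Stacking thirds in B minor on C# gives C#–E–G.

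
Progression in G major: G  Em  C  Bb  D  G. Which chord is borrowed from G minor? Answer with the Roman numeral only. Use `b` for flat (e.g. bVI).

In G major the diatonic chords are G, Am, Bm, C, D, Em, F#dim. Of the given chords, G, Em, C and D are diatonic. Bb (Bb–D–F) is not: scale degree 3 in G major carries Bm (iii). In G minor the chord on that degree is Bb, so here it functions as bIII, borrowed from the parallel minor.

bIII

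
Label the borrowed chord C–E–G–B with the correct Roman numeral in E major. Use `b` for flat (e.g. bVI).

bVImaj7

The root C is the lowered 6th scale degree — diatonically E major has C# there. Diatonically E major has C#m (vi) on that degree; C–E–G–B is instead the major-seventh chord native to E minor, so it takes the label bVImaj7.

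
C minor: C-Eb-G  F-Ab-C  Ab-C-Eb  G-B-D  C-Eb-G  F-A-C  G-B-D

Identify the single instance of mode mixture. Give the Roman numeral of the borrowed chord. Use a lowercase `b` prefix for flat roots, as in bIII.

In C minor (with V from harmonic minor) the diatonic chords are Cm, Ddim, Eb, Fm, G, Ab, Bb. Of the given chords, C–Eb–G = Cm, F–Ab–C = Fm, Ab–C–Eb = Ab and G–B–D = G are diatonic. But F–A–C is foreign: the diatonic iv on degree 4 is Fm, whereas F comes from C major. It is labeled IV.

IV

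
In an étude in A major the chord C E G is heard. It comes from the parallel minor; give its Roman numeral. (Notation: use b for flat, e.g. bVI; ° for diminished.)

bIII

C is the lowered form of scale degree 3 in A major (the diatonic degree 3 is C#). The diatonic chord on degree 3 would be C#m (iii), but C–E–G is the major chord from A minor. As a borrowed chord it is labeled bIII.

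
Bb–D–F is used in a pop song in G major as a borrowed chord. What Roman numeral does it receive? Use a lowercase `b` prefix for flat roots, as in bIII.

Bb is the lowered form of scale degree 3 in G major (the diatonic degree 3 is B). Bb–D–F is a major chord — the form found in G minor, not the diatonic iii (Bm). Borrowed into G major it is written bIII.

bIII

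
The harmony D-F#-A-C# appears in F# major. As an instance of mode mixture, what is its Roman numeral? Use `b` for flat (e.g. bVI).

D is the lowered form of scale degree 6 in F# major (the diatonic degree 6 is D#). D–F#–A–C# is a major-seventh chord — the form found in F# minor, not the diatonic vi (D#m). Borrowed into F# major it is written bVImaj7.

bVImaj7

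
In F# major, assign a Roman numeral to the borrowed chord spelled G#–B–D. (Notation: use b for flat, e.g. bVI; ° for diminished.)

ii°

G# is scale degree 2 in F# major. G#–B–D is a diminished chord — the form found in F# minor, not the diatonic ii (G#m). Borrowed into F# major it is written ii°.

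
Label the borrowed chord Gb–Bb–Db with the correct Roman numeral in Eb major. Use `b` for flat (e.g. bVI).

bIII

The root Gb is the lowered 3rd scale degree — diatonically Eb major has G there. Diatonically Eb major has Gm (iii) on that degree; Gb–Bb–Db is instead the major chord native to Eb minor, so it takes the label bIII.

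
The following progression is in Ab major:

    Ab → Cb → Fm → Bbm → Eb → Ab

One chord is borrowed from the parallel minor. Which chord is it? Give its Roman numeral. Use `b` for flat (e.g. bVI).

The diatonic triads in Ab major are Ab, Bbm, Cm, Db, Eb, Fm, Gdim. Ab, Fm, Bbm and Eb all belong to that set. Cb (Cb–Eb–Gb) doesn't fit — on degree 3 Ab major would have Cm (iii). Cb is the degree-3 chord of Ab minor, so it is the borrowed bIII.

bIII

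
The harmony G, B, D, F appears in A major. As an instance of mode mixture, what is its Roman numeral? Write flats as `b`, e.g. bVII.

bVII7

In A major scale degree 7 is G#; G is its lowered form, from A minor. The diatonic chord on degree 7 would be G#dim (vii°), but G–B–D–F is the dominant-seventh chord from A minor. As a borrowed chord it is labeled bVII7.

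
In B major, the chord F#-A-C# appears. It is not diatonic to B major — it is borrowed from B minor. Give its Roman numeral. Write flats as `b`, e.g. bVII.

v

F# is scale degree 5 in B major. Diatonically B major has F# (V) on that degree; F#–A–C# is instead the minor chord native to B minor, so it takes the label v.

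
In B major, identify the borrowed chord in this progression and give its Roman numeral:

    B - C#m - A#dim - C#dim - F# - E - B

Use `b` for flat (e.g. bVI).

ii°

In B major the diatonic chords are B, C#m, D#m, E, F#, G#m, A#dim. B, C#m, A#dim, F# and E are all diatonic. But C#dim (C#–E–G) is foreign: the diatonic ii on degree 2 is C#m, whereas C#dim comes from B minor. It is labeled ii°.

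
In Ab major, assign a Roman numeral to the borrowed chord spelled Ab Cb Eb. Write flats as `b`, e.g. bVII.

i

The root Ab is the diatonic 1st degree of Ab major; the borrowing shows in the chord quality. Diatonically Ab major has Ab (I) on that degree; Ab–Cb–Eb is instead the minor chord native to Ab minor, so it takes the label i.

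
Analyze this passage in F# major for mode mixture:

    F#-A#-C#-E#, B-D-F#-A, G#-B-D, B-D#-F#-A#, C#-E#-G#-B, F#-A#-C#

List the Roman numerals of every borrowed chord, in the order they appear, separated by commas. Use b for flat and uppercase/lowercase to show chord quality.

The diatonic triads in F# major are F#, G#m, A#m, B, C#, D#m, E#dim. F#–A#–C#–E# = F#maj7, B–D#–F#–A# = Bmaj7, C#–E#–G#–B = C#7 and F#–A#–C# = F# are all diatonic. B–D–F#–A is not: scale degree 4 in F# major carries B (IV). In F# minor the chord on that degree is Bm7, so here it functions as iv7, borrowed from the parallel minor. G#–B–D is not: scale degree 2 in F# major carries G#m (ii). In F# minor the chord on that degree is G#dim, so here it functions as ii°, borrowed from the parallel minor.

iv7, ii°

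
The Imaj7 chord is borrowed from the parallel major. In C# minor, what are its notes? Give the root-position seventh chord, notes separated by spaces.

C# E# G# B#

The root, C#, is scale degree 1 — the same note in C# minor and C# major; only the chord quality changes. Stacking thirds in C# major on C# gives C#–E#–G#–B#.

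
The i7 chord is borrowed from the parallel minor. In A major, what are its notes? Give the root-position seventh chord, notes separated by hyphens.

i7 is built on scale degree 1, which is A in both A major and its parallel. In A minor the chord on A is A–C–E–G.

A-C-E-G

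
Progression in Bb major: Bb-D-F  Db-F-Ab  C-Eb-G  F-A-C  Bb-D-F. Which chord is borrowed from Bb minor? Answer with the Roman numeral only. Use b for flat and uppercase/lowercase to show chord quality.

In Bb major the diatonic chords are Bb, Cm, Dm, Eb, F, Gm, Adim. Bb–D–F = Bb, C–Eb–G = Cm and F–A–C = F all belong to that set. But Db–F–Ab is foreign: the diatonic iii on degree 3 is Dm, whereas Db comes from Bb minor. It is labeled bIII.

bIII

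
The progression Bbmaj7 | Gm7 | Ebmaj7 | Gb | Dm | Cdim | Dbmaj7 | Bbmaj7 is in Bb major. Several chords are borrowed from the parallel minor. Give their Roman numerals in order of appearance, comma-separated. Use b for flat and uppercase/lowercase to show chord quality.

bVI, ii°, bIIImaj7

In Bb major the diatonic chords are Bb, Cm, Dm, Eb, F, Gm, Adim. Bbmaj7, Gm7, Ebmaj7 and Dm all belong to that set. But Gb (Gb–Bb–Db) is foreign: the diatonic vi on degree 6 is Gm, whereas Gb comes from Bb minor. It is labeled bVI. Cdim (C–Eb–Gb) doesn't fit — on degree 2 Bb major would have Cm (ii). Cdim is the degree-2 chord of Bb minor, so it is the borrowed ii°. But Dbmaj7 (Db–F–Ab–C) is foreign: the diatonic iii on degree 3 is Dm, whereas Dbmaj7 comes from Bb minor. It is labeled bIIImaj7.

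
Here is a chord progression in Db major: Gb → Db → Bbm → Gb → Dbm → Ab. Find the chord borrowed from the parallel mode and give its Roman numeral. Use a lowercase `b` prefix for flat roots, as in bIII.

i

The diatonic triads in Db major are Db, Ebm, Fm, Gb, Ab, Bbm, Cdim. Gb, Db, Bbm and Ab are all diatonic. Dbm (Db–Fb–Ab) is not: scale degree 1 in Db major carries Db (I). In Db minor the chord on that degree is Dbm, so here it functions as i, borrowed from the parallel minor.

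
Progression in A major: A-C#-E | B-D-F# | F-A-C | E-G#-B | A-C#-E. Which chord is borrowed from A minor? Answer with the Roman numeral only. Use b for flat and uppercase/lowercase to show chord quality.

The diatonic triads in A major are A, Bm, C#m, D, E, F#m, G#dim. A–C#–E = A, B–D–F# = Bm and E–G#–B = E are all diatonic. But F–A–C is foreign: the diatonic vi on degree 6 is F#m, whereas F comes from A minor. It is labeled bVI.

bVI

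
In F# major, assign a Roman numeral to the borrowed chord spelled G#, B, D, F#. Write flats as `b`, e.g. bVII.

iiø7

The root G# is the diatonic 2nd degree of F# major; the borrowing shows in the chord quality. Diatonically F# major has G#m (ii) on that degree; G#–B–D–F# is instead the half-diminished-seventh chord native to F# minor, so it takes the label iiø7.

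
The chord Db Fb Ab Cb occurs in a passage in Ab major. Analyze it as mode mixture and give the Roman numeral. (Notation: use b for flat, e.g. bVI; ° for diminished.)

The root Db is the diatonic 4th degree of Ab major; the borrowing shows in the chord quality. Diatonically Ab major has Db (IV) on that degree; Db–Fb–Ab–Cb is instead the minor-seventh chord native to Ab minor, so it takes the label iv7.

iv7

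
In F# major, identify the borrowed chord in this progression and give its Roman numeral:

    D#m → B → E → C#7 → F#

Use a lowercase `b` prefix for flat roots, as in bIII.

bVII

F# major has the diatonic set F#, G#m, A#m, B, C#, D#m, E#dim. D#m, B, C#7 and F# all belong to that set. E (E–G#–B) doesn't fit — on degree 7 F# major would have E#dim (vii°). E is the degree-7 chord of F# minor, so it is the borrowed bVII.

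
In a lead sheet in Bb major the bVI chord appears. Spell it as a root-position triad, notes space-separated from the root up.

Scale degree 6 in Bb major is G. bVI uses the lowered form, Gb, taken from Bb minor. In Bb minor the chord on Gb is Gb–Bb–Db.

Gb Bb Db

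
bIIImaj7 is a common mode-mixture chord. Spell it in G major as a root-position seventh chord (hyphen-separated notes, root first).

Bb-D-F-A

The root of bIIImaj7 is the lowered 3rd degree: B becomes Bb. In G minor the chord on Bb is Bb–D–F–A.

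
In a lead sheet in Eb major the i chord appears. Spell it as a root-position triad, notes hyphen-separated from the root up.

i is built on scale degree 1, which is Eb in both Eb major and its parallel. Building the minor chord from the parallel minor on Eb: Eb–Gb–Bb.

Eb-Gb-Bb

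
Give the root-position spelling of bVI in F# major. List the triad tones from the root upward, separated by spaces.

D F# A

The root of bVI is the lowered 6th degree: D# becomes D. Building the major chord from the parallel minor on D: D–F#–A.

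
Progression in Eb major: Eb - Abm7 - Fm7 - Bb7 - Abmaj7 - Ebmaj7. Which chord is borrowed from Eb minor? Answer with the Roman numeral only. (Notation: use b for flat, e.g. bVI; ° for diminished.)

Eb major has the diatonic set Eb, Fm, Gm, Ab, Bb, Cm, Ddim. Eb, Fm7, Bb7, Abmaj7 and Ebmaj7 all belong to that set. Abm7 (Ab–Cb–Eb–Gb) is not: scale degree 4 in Eb major carries Ab (IV). In Eb minor the chord on that degree is Abm7, so here it functions as iv7, borrowed from the parallel minor.

iv7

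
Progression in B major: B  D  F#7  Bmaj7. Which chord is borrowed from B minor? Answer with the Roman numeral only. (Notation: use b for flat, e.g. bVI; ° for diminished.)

The diatonic triads in B major are B, C#m, D#m, E, F#, G#m, A#dim. Of the given chords, B, F#7 and Bmaj7 are diatonic. D (D–F#–A) doesn't fit — on degree 3 B major would have D#m (iii). D is the degree-3 chord of B minor, so it is the borrowed bIII.

bIII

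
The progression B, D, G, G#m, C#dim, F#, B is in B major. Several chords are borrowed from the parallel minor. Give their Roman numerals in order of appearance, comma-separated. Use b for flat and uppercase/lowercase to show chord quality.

bIII, bVI, ii°

In B major the diatonic chords are B, C#m, D#m, E, F#, G#m, A#dim. Of the given chords, B, G#m and F# are diatonic. D (D–F#–A) doesn't fit — on degree 3 B major would have D#m (iii). D is the degree-3 chord of B minor, so it is the borrowed bIII. G (G–B–D) doesn't fit — on degree 6 B major would have G#m (vi). G is the degree-6 chord of B minor, so it is the borrowed bVI. But C#dim (C#–E–G) is foreign: the diatonic ii on degree 2 is C#m, whereas C#dim comes from B minor. It is labeled ii°.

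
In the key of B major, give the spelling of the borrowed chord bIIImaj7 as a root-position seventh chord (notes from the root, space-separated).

D F# A C#

Scale degree 3 in B major is D#. bIIImaj7 uses the lowered form, D, taken from B minor. In B minor the chord on D is D–F#–A–C#.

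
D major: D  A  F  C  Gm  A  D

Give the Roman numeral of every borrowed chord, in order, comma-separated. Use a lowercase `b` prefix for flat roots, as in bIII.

bIII, bVII, iv

In D major the diatonic chords are D, Em, F#m, G, A, Bm, C#dim. Of the given chords, D and A are diatonic. F (F–A–C) doesn't fit — on degree 3 D major would have F#m (iii). F is the degree-3 chord of D minor, so it is the borrowed bIII. C (C–E–G) doesn't fit — on degree 7 D major would have C#dim (vii°). C is the degree-7 chord of D minor, so it is the borrowed bVII. But Gm (G–Bb–D) is foreign: the diatonic IV on degree 4 is G, whereas Gm comes from D minor. It is labeled iv.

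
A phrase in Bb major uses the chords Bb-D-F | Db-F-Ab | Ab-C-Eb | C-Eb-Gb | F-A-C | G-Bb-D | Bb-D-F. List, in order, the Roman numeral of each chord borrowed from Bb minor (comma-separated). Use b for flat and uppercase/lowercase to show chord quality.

bIII, bVII, ii°

Bb major has the diatonic set Bb, Cm, Dm, Eb, F, Gm, Adim. Of the given chords, Bb–D–F = Bb, F–A–C = F and G–Bb–D = Gm are diatonic. Db–F–Ab is not: scale degree 3 in Bb major carries Dm (iii). In Bb minor the chord on that degree is Db, so here it functions as bIII, borrowed from the parallel minor. But Ab–C–Eb is foreign: the diatonic vii° on degree 7 is Adim, whereas Ab comes from Bb minor. It is labeled bVII. C–Eb–Gb is not: scale degree 2 in Bb major carries Cm (ii). In Bb minor the chord on that degree is Cdim, so here it functions as ii°, borrowed from the parallel minor.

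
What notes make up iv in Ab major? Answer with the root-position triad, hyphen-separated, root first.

iv is built on scale degree 4, which is Db in both Ab major and its parallel. In Ab minor the chord on Db is Db–Fb–Ab.

Db-Fb-Ab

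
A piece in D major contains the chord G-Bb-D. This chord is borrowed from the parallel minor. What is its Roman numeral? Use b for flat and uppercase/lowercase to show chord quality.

G is scale degree 4 in D major. G–Bb–D is a minor chord — the form found in D minor, not the diatonic IV (G). Borrowed into D major it is written iv.

iv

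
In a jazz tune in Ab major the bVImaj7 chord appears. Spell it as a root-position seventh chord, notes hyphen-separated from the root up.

Fb-Ab-Cb-Eb

Scale degree 6 in Ab major is F. bVImaj7 uses the lowered form, Fb, taken from Ab minor. In Ab minor the chord on Fb is Fb–Ab–Cb–Eb.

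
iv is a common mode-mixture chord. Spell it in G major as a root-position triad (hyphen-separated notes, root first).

C-Eb-G

The root, C, is scale degree 4 — the same note in G major and G minor; only the chord quality changes. In G minor the chord on C is C–Eb–G.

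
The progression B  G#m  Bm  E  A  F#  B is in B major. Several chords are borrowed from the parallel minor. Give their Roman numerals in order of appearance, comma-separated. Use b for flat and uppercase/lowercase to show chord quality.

i, bVII

In B major the diatonic chords are B, C#m, D#m, E, F#, G#m, A#dim. B, G#m, E and F# all belong to that set. Bm (B–D–F#) doesn't fit — on degree 1 B major would have B (I). Bm is the degree-1 chord of B minor, so it is the borrowed i. A (A–C#–E) doesn't fit — on degree 7 B major would have A#dim (vii°). A is the degree-7 chord of B minor, so it is the borrowed bVII.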